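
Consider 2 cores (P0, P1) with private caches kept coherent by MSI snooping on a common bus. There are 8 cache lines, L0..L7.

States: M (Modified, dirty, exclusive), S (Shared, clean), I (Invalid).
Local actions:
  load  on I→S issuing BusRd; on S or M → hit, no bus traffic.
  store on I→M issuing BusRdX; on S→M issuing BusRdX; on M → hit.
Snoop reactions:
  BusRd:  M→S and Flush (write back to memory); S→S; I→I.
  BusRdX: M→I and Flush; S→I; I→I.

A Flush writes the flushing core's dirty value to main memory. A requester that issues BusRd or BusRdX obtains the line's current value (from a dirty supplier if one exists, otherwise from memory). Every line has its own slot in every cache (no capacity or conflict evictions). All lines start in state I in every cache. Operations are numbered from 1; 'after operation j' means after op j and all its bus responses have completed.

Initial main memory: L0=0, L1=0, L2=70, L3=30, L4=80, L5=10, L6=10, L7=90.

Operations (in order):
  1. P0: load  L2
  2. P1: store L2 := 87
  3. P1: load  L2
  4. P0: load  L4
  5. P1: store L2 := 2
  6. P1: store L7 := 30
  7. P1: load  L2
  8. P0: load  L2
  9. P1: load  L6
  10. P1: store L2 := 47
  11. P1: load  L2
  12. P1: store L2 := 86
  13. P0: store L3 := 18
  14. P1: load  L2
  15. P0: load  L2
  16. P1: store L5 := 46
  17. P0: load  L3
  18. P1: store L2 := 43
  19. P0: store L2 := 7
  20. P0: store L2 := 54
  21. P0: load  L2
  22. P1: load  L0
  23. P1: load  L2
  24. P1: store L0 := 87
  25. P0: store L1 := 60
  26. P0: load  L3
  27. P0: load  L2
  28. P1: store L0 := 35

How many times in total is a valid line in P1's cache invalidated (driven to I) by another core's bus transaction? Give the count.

invalidations = 1

[1] P0: load  L2 | P0:S(70), P1:I | bus: BusRd
[2] P1: store L2 := 87 | P0:I, P1:M(87) | bus: BusRdX
[3] P1: load  L2 | P0:I, P1:M(87) | bus: none
[4] P0: load  L4 | P0:S(80), P1:I | bus: BusRd
[5] P1: store L2 := 2 | P0:I, P1:M(2) | bus: none
[6] P1: store L7 := 30 | P0:I, P1:M(30) | bus: BusRdX
[7] P1: load  L2 | P0:I, P1:M(2) | bus: none
[8] P0: load  L2 | P0:S(2), P1:S(2) | bus: BusRd,Flush
[9] P1: load  L6 | P0:I, P1:S(10) | bus: BusRd
[10] P1: store L2 := 47 | P0:I, P1:M(47) | bus: BusRdX
[11] P1: load  L2 | P0:I, P1:M(47) | bus: none
[12] P1: store L2 := 86 | P0:I, P1:M(86) | bus: none
[13] P0: store L3 := 18 | P0:M(18), P1:I | bus: BusRdX
[14] P1: load  L2 | P0:I, P1:M(86) | bus: none
[15] P0: load  L2 | P0:S(86), P1:S(86) | bus: BusRd,Flush
[16] P1: store L5 := 46 | P0:I, P1:M(46) | bus: BusRdX
[17] P0: load  L3 | P0:M(18), P1:I | bus: none
[18] P1: store L2 := 43 | P0:I, P1:M(43) | bus: BusRdX
[19] P0: store L2 := 7 | P0:M(7), P1:I | bus: BusRdX,Flush
[20] P0: store L2 := 54 | P0:M(54), P1:I | bus: none
[21] P0: load  L2 | P0:M(54), P1:I | bus: none
[22] P1: load  L0 | P0:I, P1:S(0) | bus: BusRd
[23] P1: load  L2 | P0:S(54), P1:S(54) | bus: BusRd,Flush
[24] P1: store L0 := 87 | P0:I, P1:M(87) | bus: BusRdX
[25] P0: store L1 := 60 | P0:M(60), P1:I | bus: BusRdX
[26] P0: load  L3 | P0:M(18), P1:I | bus: none
[27] P0: load  L2 | P0:S(54), P1:S(54) | bus: none
[28] P1: store L0 := 35 | P0:I, P1:M(35) | bus: none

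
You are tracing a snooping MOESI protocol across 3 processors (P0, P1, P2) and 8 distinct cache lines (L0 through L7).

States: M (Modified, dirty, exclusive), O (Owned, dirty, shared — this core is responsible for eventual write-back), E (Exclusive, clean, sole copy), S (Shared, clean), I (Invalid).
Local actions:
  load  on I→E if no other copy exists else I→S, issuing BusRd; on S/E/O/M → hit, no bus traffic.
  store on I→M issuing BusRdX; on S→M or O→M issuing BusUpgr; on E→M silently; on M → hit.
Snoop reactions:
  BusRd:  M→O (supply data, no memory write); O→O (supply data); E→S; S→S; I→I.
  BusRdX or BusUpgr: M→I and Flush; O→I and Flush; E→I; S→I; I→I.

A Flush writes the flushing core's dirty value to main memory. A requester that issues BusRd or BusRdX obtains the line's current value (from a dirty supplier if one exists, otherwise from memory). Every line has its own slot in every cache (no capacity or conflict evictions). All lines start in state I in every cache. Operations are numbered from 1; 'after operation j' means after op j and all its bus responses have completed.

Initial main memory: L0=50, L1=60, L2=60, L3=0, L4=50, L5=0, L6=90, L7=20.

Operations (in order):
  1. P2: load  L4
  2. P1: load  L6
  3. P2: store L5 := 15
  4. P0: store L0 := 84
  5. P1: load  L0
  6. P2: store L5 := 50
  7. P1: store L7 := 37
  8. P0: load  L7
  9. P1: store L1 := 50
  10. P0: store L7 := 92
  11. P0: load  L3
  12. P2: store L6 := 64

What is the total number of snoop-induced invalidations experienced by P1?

invalidations = 2

step 1: P2: load  L4  ⟶  IIE  (L4)  txn=BusRd  M[L4]=50
step 2: P1: load  L6  ⟶  IEI  (L6)  txn=BusRd  M[L6]=90
step 3: P2: store L5 := 15  ⟶  IIM  (L5)  txn=BusRdX  M[L5]=0
step 4: P0: store L0 := 84  ⟶  MII  (L0)  txn=BusRdX  M[L0]=50
step 5: P1: load  L0  ⟶  OSI  (L0)  txn=BusRd  M[L0]=50
step 6: P2: store L5 := 50  ⟶  IIM  (L5)  txn=∅  M[L5]=0
step 7: P1: store L7 := 37  ⟶  IMI  (L7)  txn=BusRdX  M[L7]=20
step 8: P0: load  L7  ⟶  SOI  (L7)  txn=BusRd  M[L7]=20
step 9: P1: store L1 := 50  ⟶  IMI  (L1)  txn=BusRdX  M[L1]=60
step 10: P0: store L7 := 92  ⟶  MII  (L7)  txn=BusUpgr+Flush  M[L7]=37
step 11: P0: load  L3  ⟶  EII  (L3)  txn=BusRd  M[L3]=0
step 12: P2: store L6 := 64  ⟶  IIM  (L6)  txn=BusRdX  M[L6]=90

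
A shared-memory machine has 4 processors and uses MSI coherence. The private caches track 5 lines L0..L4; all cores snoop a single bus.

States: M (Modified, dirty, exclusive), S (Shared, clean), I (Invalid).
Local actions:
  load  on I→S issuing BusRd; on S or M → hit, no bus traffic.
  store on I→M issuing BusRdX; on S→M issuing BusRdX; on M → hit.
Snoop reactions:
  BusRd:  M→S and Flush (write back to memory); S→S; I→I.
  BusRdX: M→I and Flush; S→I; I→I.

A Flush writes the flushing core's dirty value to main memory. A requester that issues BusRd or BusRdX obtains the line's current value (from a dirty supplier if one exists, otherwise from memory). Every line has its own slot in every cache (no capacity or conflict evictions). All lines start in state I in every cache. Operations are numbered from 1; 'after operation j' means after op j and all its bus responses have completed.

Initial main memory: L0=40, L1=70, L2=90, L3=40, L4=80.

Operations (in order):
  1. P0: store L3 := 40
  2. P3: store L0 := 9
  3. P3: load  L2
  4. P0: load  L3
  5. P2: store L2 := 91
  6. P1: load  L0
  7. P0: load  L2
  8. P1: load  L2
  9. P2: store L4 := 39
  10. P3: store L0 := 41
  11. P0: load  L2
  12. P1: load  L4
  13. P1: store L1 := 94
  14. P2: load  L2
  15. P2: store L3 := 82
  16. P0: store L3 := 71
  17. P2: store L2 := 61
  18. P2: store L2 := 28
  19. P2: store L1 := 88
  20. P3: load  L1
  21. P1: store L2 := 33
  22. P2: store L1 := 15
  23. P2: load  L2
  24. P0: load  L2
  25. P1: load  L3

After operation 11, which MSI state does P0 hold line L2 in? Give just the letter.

step 1: P0: store L3 := 40  ⟶  MIII  (L3)  txn=BusRdX  M[L3]=40
step 2: P3: store L0 := 9  ⟶  IIIM  (L0)  txn=BusRdX  M[L0]=40
step 3: P3: load  L2  ⟶  IIIS  (L2)  txn=BusRd  M[L2]=90
step 4: P0: load  L3  ⟶  MIII  (L3)  txn=∅  M[L3]=40
step 5: P2: store L2 := 91  ⟶  IIMI  (L2)  txn=BusRdX  M[L2]=90
step 6: P1: load  L0  ⟶  ISIS  (L0)  txn=BusRd+Flush  M[L0]=9
step 7: P0: load  L2  ⟶  SISI  (L2)  txn=BusRd+Flush  M[L2]=91
step 8: P1: load  L2  ⟶  SSSI  (L2)  txn=BusRd  M[L2]=91
step 9: P2: store L4 := 39  ⟶  IIMI  (L4)  txn=BusRdX  M[L4]=80
step 10: P3: store L0 := 41  ⟶  IIIM  (L0)  txn=BusRdX  M[L0]=9
step 11: P0: load  L2  ⟶  SSSI  (L2)  txn=∅  M[L2]=91
step 12: P1: load  L4  ⟶  ISSI  (L4)  txn=BusRd+Flush  M[L4]=39
step 13: P1: store L1 := 94  ⟶  IMII  (L1)  txn=BusRdX  M[L1]=70
step 14: P2: load  L2  ⟶  SSSI  (L2)  txn=∅  M[L2]=91
step 15: P2: store L3 := 82  ⟶  IIMI  (L3)  txn=BusRdX+Flush  M[L3]=40
step 16: P0: store L3 := 71  ⟶  MIII  (L3)  txn=BusRdX+Flush  M[L3]=82
step 17: P2: store L2 := 61  ⟶  IIMI  (L2)  txn=BusRdX  M[L2]=91
step 18: P2: store L2 := 28  ⟶  IIMI  (L2)  txn=∅  M[L2]=91
step 19: P2: store L1 := 88  ⟶  IIMI  (L1)  txn=BusRdX+Flush  M[L1]=94
step 20: P3: load  L1  ⟶  IISS  (L1)  txn=BusRd+Flush  M[L1]=88
step 21: P1: store L2 := 33  ⟶  IMII  (L2)  txn=BusRdX+Flush  M[L2]=28
step 22: P2: store L1 := 15  ⟶  IIMI  (L1)  txn=BusRdX  M[L1]=88
step 23: P2: load  L2  ⟶  ISSI  (L2)  txn=BusRd+Flush  M[L2]=33
step 24: P0: load  L2  ⟶  SSSI  (L2)  txn=BusRd  M[L2]=33
step 25: P1: load  L3  ⟶  SSII  (L3)  txn=BusRd+Flush  M[L3]=71

state = S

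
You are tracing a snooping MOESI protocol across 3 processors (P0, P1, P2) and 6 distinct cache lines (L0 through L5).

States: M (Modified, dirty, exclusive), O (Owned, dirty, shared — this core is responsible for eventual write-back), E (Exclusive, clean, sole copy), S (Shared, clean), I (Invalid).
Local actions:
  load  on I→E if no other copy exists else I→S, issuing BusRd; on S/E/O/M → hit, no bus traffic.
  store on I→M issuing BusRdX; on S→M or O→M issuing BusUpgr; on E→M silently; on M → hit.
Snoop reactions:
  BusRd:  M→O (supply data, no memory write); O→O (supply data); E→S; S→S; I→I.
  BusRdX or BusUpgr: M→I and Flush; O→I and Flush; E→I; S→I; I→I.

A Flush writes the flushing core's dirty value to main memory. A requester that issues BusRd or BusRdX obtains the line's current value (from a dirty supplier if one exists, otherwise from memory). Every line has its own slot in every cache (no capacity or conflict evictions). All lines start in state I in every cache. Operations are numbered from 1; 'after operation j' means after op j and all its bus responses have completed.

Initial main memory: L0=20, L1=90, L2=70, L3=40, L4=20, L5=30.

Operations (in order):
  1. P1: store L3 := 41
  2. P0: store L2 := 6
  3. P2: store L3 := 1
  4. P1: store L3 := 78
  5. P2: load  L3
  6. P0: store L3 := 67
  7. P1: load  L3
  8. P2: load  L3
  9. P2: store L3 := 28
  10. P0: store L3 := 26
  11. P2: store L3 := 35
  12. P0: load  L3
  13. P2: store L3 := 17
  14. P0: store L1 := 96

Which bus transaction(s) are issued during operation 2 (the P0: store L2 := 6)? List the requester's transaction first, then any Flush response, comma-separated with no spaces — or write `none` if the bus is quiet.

bus = BusRdX

step 1: P1: store L3 := 41  ⟶  IMI  (L3)  txn=BusRdX  M[L3]=40
step 2: P0: store L2 := 6  ⟶  MII  (L2)  txn=BusRdX  M[L2]=70
step 3: P2: store L3 := 1  ⟶  IIM  (L3)  txn=BusRdX+Flush  M[L3]=41
step 4: P1: store L3 := 78  ⟶  IMI  (L3)  txn=BusRdX+Flush  M[L3]=1
step 5: P2: load  L3  ⟶  IOS  (L3)  txn=BusRd  M[L3]=1
step 6: P0: store L3 := 67  ⟶  MII  (L3)  txn=BusRdX+Flush  M[L3]=78
step 7: P1: load  L3  ⟶  OSI  (L3)  txn=BusRd  M[L3]=78
step 8: P2: load  L3  ⟶  OSS  (L3)  txn=BusRd  M[L3]=78
step 9: P2: store L3 := 28  ⟶  IIM  (L3)  txn=BusUpgr+Flush  M[L3]=67
step 10: P0: store L3 := 26  ⟶  MII  (L3)  txn=BusRdX+Flush  M[L3]=28
step 11: P2: store L3 := 35  ⟶  IIM  (L3)  txn=BusRdX+Flush  M[L3]=26
step 12: P0: load  L3  ⟶  SIO  (L3)  txn=BusRd  M[L3]=26
step 13: P2: store L3 := 17  ⟶  IIM  (L3)  txn=BusUpgr  M[L3]=26
step 14: P0: store L1 := 96  ⟶  MII  (L1)  txn=BusRdX  M[L1]=90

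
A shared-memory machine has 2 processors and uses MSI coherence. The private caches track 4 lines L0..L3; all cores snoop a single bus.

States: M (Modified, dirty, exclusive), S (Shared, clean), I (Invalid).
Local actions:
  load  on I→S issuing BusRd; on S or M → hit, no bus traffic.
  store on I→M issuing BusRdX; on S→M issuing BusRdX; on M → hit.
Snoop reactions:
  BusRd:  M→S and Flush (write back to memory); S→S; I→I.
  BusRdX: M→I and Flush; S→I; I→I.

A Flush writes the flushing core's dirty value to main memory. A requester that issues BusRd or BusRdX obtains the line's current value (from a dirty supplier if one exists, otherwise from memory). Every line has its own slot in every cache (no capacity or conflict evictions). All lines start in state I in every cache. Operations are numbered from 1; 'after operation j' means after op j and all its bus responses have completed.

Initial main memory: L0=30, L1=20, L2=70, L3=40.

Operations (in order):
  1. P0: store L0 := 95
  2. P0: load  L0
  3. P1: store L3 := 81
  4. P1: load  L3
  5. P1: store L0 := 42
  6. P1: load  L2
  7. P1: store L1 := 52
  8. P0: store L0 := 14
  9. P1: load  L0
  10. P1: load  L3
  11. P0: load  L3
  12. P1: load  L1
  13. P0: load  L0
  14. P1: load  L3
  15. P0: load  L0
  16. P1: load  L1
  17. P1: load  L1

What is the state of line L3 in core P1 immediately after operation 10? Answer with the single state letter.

1. P0: store L0 := 95  bus=[BusRdX]  L0: P0=M P1=I  mem[L0]=30
2. P0: load  L0  bus=[-]  L0: P0=M P1=I  mem[L0]=30
3. P1: store L3 := 81  bus=[BusRdX]  L3: P0=I P1=M  mem[L3]=40
4. P1: load  L3  bus=[-]  L3: P0=I P1=M  mem[L3]=40
5. P1: store L0 := 42  bus=[BusRdX,Flush]  L0: P0=I P1=M  mem[L0]=95
6. P1: load  L2  bus=[BusRd]  L2: P0=I P1=S  mem[L2]=70
7. P1: store L1 := 52  bus=[BusRdX]  L1: P0=I P1=M  mem[L1]=20
8. P0: store L0 := 14  bus=[BusRdX,Flush]  L0: P0=M P1=I  mem[L0]=42
9. P1: load  L0  bus=[BusRd,Flush]  L0: P0=S P1=S  mem[L0]=14
10. P1: load  L3  bus=[-]  L3: P0=I P1=M  mem[L3]=40
11. P0: load  L3  bus=[BusRd,Flush]  L3: P0=S P1=S  mem[L3]=81
12. P1: load  L1  bus=[-]  L1: P0=I P1=M  mem[L1]=20
13. P0: load  L0  bus=[-]  L0: P0=S P1=S  mem[L0]=14
14. P1: load  L3  bus=[-]  L3: P0=S P1=S  mem[L3]=81
15. P0: load  L0  bus=[-]  L0: P0=S P1=S  mem[L0]=14
16. P1: load  L1  bus=[-]  L1: P0=I P1=M  mem[L1]=20
17. P1: load  L1  bus=[-]  L1: P0=I P1=M  mem[L1]=20

state = M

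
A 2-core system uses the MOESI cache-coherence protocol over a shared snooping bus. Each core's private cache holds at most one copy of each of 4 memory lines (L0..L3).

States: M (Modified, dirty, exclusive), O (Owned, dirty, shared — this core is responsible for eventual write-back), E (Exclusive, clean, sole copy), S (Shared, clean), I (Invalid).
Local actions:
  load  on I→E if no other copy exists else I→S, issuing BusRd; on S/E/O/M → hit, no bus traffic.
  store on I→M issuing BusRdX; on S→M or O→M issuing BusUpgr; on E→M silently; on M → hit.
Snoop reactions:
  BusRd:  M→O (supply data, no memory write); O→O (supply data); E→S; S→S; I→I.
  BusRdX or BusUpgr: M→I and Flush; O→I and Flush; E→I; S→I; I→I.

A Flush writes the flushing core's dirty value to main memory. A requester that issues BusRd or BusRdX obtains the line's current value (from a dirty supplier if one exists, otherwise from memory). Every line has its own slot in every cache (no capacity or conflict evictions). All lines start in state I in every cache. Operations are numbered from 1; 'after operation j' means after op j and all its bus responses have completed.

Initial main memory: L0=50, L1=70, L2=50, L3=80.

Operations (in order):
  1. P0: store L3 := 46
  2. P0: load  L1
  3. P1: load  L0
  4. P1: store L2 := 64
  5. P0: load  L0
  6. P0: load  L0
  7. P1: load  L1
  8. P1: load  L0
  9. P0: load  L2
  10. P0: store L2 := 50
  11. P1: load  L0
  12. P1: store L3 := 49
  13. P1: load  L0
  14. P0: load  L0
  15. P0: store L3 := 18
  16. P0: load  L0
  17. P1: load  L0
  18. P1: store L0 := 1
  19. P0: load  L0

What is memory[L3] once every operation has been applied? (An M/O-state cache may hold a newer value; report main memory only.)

[1] P0: store L3 := 46 | P0:M(46), P1:I | bus: BusRdX
[2] P0: load  L1 | P0:E(70), P1:I | bus: BusRd
[3] P1: load  L0 | P0:I, P1:E(50) | bus: BusRd
[4] P1: store L2 := 64 | P0:I, P1:M(64) | bus: BusRdX
[5] P0: load  L0 | P0:S(50), P1:S(50) | bus: BusRd
[6] P0: load  L0 | P0:S(50), P1:S(50) | bus: none
[7] P1: load  L1 | P0:S(70), P1:S(70) | bus: BusRd
[8] P1: load  L0 | P0:S(50), P1:S(50) | bus: none
[9] P0: load  L2 | P0:S(64), P1:O(64) | bus: BusRd
[10] P0: store L2 := 50 | P0:M(50), P1:I | bus: BusUpgr,Flush
[11] P1: load  L0 | P0:S(50), P1:S(50) | bus: none
[12] P1: store L3 := 49 | P0:I, P1:M(49) | bus: BusRdX,Flush
[13] P1: load  L0 | P0:S(50), P1:S(50) | bus: none
[14] P0: load  L0 | P0:S(50), P1:S(50) | bus: none
[15] P0: store L3 := 18 | P0:M(18), P1:I | bus: BusRdX,Flush
[16] P0: load  L0 | P0:S(50), P1:S(50) | bus: none
[17] P1: load  L0 | P0:S(50), P1:S(50) | bus: none
[18] P1: store L0 := 1 | P0:I, P1:M(1) | bus: BusUpgr
[19] P0: load  L0 | P0:S(1), P1:O(1) | bus: BusRd

memory[L3] = 49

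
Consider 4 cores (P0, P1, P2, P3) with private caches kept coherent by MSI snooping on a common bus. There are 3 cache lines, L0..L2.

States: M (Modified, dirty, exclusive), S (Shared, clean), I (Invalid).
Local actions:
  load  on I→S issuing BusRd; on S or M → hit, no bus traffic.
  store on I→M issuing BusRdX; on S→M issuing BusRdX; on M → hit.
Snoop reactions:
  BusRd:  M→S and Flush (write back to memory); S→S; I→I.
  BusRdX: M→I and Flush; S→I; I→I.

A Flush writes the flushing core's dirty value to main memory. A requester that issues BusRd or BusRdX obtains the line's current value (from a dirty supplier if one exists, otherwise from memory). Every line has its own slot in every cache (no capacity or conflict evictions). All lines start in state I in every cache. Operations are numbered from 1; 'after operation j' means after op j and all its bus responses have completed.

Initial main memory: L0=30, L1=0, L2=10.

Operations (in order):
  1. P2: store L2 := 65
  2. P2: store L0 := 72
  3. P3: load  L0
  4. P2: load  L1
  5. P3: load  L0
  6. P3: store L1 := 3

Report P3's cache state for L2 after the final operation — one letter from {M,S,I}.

1. P2: store L2 := 65  bus=[BusRdX]  L2: P0=I P1=I P2=M P3=I  mem[L2]=10
2. P2: store L0 := 72  bus=[BusRdX]  L0: P0=I P1=I P2=M P3=I  mem[L0]=30
3. P3: load  L0  bus=[BusRd,Flush]  L0: P0=I P1=I P2=S P3=S  mem[L0]=72
4. P2: load  L1  bus=[BusRd]  L1: P0=I P1=I P2=S P3=I  mem[L1]=0
5. P3: load  L0  bus=[-]  L0: P0=I P1=I P2=S P3=S  mem[L0]=72
6. P3: store L1 := 3  bus=[BusRdX]  L1: P0=I P1=I P2=I P3=M  mem[L1]=0

state = I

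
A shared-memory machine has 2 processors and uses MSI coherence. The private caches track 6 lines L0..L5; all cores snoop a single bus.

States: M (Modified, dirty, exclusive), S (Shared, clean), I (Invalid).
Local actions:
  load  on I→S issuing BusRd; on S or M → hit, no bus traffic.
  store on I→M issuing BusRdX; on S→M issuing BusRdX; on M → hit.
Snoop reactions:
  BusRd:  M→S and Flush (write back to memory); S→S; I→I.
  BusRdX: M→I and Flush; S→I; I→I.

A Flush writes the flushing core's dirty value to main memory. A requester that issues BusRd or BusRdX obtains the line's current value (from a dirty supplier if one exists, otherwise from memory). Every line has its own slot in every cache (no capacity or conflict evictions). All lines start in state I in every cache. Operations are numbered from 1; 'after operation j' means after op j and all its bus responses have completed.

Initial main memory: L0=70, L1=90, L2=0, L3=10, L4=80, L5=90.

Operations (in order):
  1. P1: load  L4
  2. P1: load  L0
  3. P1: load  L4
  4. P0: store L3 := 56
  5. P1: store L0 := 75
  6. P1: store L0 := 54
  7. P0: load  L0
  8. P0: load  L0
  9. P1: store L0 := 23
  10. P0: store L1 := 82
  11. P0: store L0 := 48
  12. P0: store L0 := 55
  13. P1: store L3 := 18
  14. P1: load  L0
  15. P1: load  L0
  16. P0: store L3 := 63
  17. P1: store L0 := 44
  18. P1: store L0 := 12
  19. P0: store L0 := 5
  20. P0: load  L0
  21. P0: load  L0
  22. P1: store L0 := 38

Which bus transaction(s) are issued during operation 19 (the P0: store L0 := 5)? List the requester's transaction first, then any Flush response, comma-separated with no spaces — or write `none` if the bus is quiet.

[1] P1: load  L4 | P0:I, P1:S(80) | bus: BusRd
[2] P1: load  L0 | P0:I, P1:S(70) | bus: BusRd
[3] P1: load  L4 | P0:I, P1:S(80) | bus: none
[4] P0: store L3 := 56 | P0:M(56), P1:I | bus: BusRdX
[5] P1: store L0 := 75 | P0:I, P1:M(75) | bus: BusRdX
[6] P1: store L0 := 54 | P0:I, P1:M(54) | bus: none
[7] P0: load  L0 | P0:S(54), P1:S(54) | bus: BusRd,Flush
[8] P0: load  L0 | P0:S(54), P1:S(54) | bus: none
[9] P1: store L0 := 23 | P0:I, P1:M(23) | bus: BusRdX
[10] P0: store L1 := 82 | P0:M(82), P1:I | bus: BusRdX
[11] P0: store L0 := 48 | P0:M(48), P1:I | bus: BusRdX,Flush
[12] P0: store L0 := 55 | P0:M(55), P1:I | bus: none
[13] P1: store L3 := 18 | P0:I, P1:M(18) | bus: BusRdX,Flush
[14] P1: load  L0 | P0:S(55), P1:S(55) | bus: BusRd,Flush
[15] P1: load  L0 | P0:S(55), P1:S(55) | bus: none
[16] P0: store L3 := 63 | P0:M(63), P1:I | bus: BusRdX,Flush
[17] P1: store L0 := 44 | P0:I, P1:M(44) | bus: BusRdX
[18] P1: store L0 := 12 | P0:I, P1:M(12) | bus: none
[19] P0: store L0 := 5 | P0:M(5), P1:I | bus: BusRdX,Flush
[20] P0: load  L0 | P0:M(5), P1:I | bus: none
[21] P0: load  L0 | P0:M(5), P1:I | bus: none
[22] P1: store L0 := 38 | P0:I, P1:M(38) | bus: BusRdX,Flush

bus = BusRdX,Flush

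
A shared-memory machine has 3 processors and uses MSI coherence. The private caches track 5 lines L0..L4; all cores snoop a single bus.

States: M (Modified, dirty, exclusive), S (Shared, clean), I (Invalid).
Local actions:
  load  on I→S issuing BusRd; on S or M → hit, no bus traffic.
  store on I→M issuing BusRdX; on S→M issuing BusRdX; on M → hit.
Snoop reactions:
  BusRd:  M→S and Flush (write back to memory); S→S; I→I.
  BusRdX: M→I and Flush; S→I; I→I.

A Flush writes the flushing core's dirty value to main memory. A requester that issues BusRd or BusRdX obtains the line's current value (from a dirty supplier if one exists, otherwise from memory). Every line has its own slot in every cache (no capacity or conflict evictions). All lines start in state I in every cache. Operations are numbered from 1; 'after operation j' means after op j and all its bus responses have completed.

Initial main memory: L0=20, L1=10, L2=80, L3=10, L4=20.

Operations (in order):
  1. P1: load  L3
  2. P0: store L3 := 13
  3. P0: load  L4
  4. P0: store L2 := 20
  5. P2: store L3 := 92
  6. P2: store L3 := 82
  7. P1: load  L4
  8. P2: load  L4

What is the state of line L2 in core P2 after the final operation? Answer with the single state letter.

state = I

1. P1: load  L3  bus=[BusRd]  L3: P0=I P1=S P2=I  mem[L3]=10
2. P0: store L3 := 13  bus=[BusRdX]  L3: P0=M P1=I P2=I  mem[L3]=10
3. P0: load  L4  bus=[BusRd]  L4: P0=S P1=I P2=I  mem[L4]=20
4. P0: store L2 := 20  bus=[BusRdX]  L2: P0=M P1=I P2=I  mem[L2]=80
5. P2: store L3 := 92  bus=[BusRdX,Flush]  L3: P0=I P1=I P2=M  mem[L3]=13
6. P2: store L3 := 82  bus=[-]  L3: P0=I P1=I P2=M  mem[L3]=13
7. P1: load  L4  bus=[BusRd]  L4: P0=S P1=S P2=I  mem[L4]=20
8. P2: load  L4  bus=[BusRd]  L4: P0=S P1=S P2=S  mem[L4]=20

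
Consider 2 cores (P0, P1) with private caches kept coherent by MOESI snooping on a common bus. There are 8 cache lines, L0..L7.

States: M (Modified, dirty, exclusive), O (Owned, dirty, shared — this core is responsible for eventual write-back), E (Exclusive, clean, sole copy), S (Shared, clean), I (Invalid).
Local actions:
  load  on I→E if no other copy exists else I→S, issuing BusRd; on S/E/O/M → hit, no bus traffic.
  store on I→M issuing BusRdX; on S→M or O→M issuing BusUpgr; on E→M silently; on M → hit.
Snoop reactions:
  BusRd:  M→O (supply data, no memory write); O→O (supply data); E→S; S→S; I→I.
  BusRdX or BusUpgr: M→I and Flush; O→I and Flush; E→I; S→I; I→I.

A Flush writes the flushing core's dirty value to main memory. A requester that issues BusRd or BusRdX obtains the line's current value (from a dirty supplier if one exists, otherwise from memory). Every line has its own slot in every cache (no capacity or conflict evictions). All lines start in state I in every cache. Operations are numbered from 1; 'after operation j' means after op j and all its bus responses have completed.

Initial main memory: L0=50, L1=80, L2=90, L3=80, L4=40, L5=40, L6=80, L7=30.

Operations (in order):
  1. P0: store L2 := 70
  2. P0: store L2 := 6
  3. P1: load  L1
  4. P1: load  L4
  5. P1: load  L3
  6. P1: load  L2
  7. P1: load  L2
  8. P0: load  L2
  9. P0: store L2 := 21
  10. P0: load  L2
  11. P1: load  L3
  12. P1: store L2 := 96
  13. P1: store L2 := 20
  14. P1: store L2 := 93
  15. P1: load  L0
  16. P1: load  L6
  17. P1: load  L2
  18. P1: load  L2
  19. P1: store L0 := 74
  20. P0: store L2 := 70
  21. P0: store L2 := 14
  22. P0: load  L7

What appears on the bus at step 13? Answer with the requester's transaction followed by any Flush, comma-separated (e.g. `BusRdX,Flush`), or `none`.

step 1: P0: store L2 := 70  ⟶  MI  (L2)  txn=BusRdX  M[L2]=90
step 2: P0: store L2 := 6  ⟶  MI  (L2)  txn=∅  M[L2]=90
step 3: P1: load  L1  ⟶  IE  (L1)  txn=BusRd  M[L1]=80
step 4: P1: load  L4  ⟶  IE  (L4)  txn=BusRd  M[L4]=40
step 5: P1: load  L3  ⟶  IE  (L3)  txn=BusRd  M[L3]=80
step 6: P1: load  L2  ⟶  OS  (L2)  txn=BusRd  M[L2]=90
step 7: P1: load  L2  ⟶  OS  (L2)  txn=∅  M[L2]=90
step 8: P0: load  L2  ⟶  OS  (L2)  txn=∅  M[L2]=90
step 9: P0: store L2 := 21  ⟶  MI  (L2)  txn=BusUpgr  M[L2]=90
step 10: P0: load  L2  ⟶  MI  (L2)  txn=∅  M[L2]=90
step 11: P1: load  L3  ⟶  IE  (L3)  txn=∅  M[L3]=80
step 12: P1: store L2 := 96  ⟶  IM  (L2)  txn=BusRdX+Flush  M[L2]=21
step 13: P1: store L2 := 20  ⟶  IM  (L2)  txn=∅  M[L2]=21
step 14: P1: store L2 := 93  ⟶  IM  (L2)  txn=∅  M[L2]=21
step 15: P1: load  L0  ⟶  IE  (L0)  txn=BusRd  M[L0]=50
step 16: P1: load  L6  ⟶  IE  (L6)  txn=BusRd  M[L6]=80
step 17: P1: load  L2  ⟶  IM  (L2)  txn=∅  M[L2]=21
step 18: P1: load  L2  ⟶  IM  (L2)  txn=∅  M[L2]=21
step 19: P1: store L0 := 74  ⟶  IM  (L0)  txn=∅  M[L0]=50
step 20: P0: store L2 := 70  ⟶  MI  (L2)  txn=BusRdX+Flush  M[L2]=93
step 21: P0: store L2 := 14  ⟶  MI  (L2)  txn=∅  M[L2]=93
step 22: P0: load  L7  ⟶  EI  (L7)  txn=BusRd  M[L7]=30

bus = none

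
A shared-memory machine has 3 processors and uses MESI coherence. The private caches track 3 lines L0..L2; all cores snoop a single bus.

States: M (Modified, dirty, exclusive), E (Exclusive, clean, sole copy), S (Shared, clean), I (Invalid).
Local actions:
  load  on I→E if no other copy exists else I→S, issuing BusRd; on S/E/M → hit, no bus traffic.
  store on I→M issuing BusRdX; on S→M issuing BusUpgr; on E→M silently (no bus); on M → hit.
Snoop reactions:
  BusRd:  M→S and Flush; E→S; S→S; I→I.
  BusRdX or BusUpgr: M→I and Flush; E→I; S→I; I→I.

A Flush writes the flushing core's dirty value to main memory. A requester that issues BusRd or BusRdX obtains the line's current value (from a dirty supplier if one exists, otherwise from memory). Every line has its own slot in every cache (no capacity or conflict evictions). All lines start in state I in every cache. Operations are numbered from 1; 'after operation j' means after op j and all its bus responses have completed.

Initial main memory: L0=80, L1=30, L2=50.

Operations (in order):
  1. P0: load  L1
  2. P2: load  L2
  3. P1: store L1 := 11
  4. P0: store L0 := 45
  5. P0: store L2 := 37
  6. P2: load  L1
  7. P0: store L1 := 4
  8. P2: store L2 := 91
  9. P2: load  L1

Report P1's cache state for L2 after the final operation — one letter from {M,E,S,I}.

state = I

1. P0: load  L1  bus=[BusRd]  L1: P0=E P1=I P2=I  mem[L1]=30
2. P2: load  L2  bus=[BusRd]  L2: P0=I P1=I P2=E  mem[L2]=50
3. P1: store L1 := 11  bus=[BusRdX]  L1: P0=I P1=M P2=I  mem[L1]=30
4. P0: store L0 := 45  bus=[BusRdX]  L0: P0=M P1=I P2=I  mem[L0]=80
5. P0: store L2 := 37  bus=[BusRdX]  L2: P0=M P1=I P2=I  mem[L2]=50
6. P2: load  L1  bus=[BusRd,Flush]  L1: P0=I P1=S P2=S  mem[L1]=11
7. P0: store L1 := 4  bus=[BusRdX]  L1: P0=M P1=I P2=I  mem[L1]=11
8. P2: store L2 := 91  bus=[BusRdX,Flush]  L2: P0=I P1=I P2=M  mem[L2]=37
9. P2: load  L1  bus=[BusRd,Flush]  L1: P0=S P1=I P2=S  mem[L1]=4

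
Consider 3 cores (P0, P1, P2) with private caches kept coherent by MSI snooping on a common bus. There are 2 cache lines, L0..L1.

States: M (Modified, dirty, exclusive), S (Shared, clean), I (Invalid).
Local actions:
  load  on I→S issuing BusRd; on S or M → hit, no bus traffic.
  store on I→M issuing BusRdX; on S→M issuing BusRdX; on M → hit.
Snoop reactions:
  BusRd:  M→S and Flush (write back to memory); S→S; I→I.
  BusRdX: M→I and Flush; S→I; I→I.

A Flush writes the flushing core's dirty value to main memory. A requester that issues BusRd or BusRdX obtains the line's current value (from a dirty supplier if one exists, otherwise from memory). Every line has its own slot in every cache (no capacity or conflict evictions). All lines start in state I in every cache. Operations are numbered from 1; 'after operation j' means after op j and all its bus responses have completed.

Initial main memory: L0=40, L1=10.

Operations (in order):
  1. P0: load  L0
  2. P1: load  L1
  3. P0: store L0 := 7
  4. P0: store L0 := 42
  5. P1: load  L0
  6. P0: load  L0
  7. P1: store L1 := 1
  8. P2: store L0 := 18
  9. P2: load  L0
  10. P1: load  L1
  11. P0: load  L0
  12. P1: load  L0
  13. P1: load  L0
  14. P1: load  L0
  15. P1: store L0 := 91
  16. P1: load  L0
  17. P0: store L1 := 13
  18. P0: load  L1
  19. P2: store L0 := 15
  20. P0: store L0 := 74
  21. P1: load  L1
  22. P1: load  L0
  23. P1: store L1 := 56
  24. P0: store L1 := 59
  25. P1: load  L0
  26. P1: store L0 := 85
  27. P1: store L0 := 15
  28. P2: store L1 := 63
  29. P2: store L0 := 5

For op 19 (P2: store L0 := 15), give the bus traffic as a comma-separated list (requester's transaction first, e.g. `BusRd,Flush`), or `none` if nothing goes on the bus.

bus = BusRdX,Flush

  op1 P0: load  L0 → S/I/I on L0; bus BusRd; mem=40
  op2 P1: load  L1 → I/S/I on L1; bus BusRd; mem=10
  op3 P0: store L0 := 7 → M/I/I on L0; bus BusRdX; mem=40
  op4 P0: store L0 := 42 → M/I/I on L0; bus (none); mem=40
  op5 P1: load  L0 → S/S/I on L0; bus BusRd Flush; mem=42
  op6 P0: load  L0 → S/S/I on L0; bus (none); mem=42
  op7 P1: store L1 := 1 → I/M/I on L1; bus BusRdX; mem=10
  op8 P2: store L0 := 18 → I/I/M on L0; bus BusRdX; mem=42
  op9 P2: load  L0 → I/I/M on L0; bus (none); mem=42
  op10 P1: load  L1 → I/M/I on L1; bus (none); mem=10
  op11 P0: load  L0 → S/I/S on L0; bus BusRd Flush; mem=18
  op12 P1: load  L0 → S/S/S on L0; bus BusRd; mem=18
  op13 P1: load  L0 → S/S/S on L0; bus (none); mem=18
  op14 P1: load  L0 → S/S/S on L0; bus (none); mem=18
  op15 P1: store L0 := 91 → I/M/I on L0; bus BusRdX; mem=18
  op16 P1: load  L0 → I/M/I on L0; bus (none); mem=18
  op17 P0: store L1 := 13 → M/I/I on L1; bus BusRdX Flush; mem=1
  op18 P0: load  L1 → M/I/I on L1; bus (none); mem=1
  op19 P2: store L0 := 15 → I/I/M on L0; bus BusRdX Flush; mem=91
  op20 P0: store L0 := 74 → M/I/I on L0; bus BusRdX Flush; mem=15
  op21 P1: load  L1 → S/S/I on L1; bus BusRd Flush; mem=13
  op22 P1: load  L0 → S/S/I on L0; bus BusRd Flush; mem=74
  op23 P1: store L1 := 56 → I/M/I on L1; bus BusRdX; mem=13
  op24 P0: store L1 := 59 → M/I/I on L1; bus BusRdX Flush; mem=56
  op25 P1: load  L0 → S/S/I on L0; bus (none); mem=74
  op26 P1: store L0 := 85 → I/M/I on L0; bus BusRdX; mem=74
  op27 P1: store L0 := 15 → I/M/I on L0; bus (none); mem=74
  op28 P2: store L1 := 63 → I/I/M on L1; bus BusRdX Flush; mem=59
  op29 P2: store L0 := 5 → I/I/M on L0; bus BusRdX Flush; mem=15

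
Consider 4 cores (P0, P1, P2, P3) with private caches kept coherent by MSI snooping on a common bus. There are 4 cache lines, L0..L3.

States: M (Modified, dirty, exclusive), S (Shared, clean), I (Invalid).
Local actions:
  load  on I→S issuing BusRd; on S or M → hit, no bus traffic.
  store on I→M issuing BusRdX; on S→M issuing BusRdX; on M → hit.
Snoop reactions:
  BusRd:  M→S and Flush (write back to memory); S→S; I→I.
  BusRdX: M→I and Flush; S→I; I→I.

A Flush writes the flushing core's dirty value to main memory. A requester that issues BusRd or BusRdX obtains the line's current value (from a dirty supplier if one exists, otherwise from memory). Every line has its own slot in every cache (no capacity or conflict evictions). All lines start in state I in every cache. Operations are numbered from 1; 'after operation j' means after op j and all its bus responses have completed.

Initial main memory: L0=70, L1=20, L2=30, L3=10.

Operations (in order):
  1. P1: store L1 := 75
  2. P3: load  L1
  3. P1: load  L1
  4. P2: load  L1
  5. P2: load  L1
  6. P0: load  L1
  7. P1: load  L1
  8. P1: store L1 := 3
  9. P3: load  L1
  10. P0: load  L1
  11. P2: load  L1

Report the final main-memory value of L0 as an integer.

memory[L0] = 70

  op1 P1: store L1 := 75 → I/M/I/I on L1; bus BusRdX; mem=20
  op2 P3: load  L1 → I/S/I/S on L1; bus BusRd Flush; mem=75
  op3 P1: load  L1 → I/S/I/S on L1; bus (none); mem=75
  op4 P2: load  L1 → I/S/S/S on L1; bus BusRd; mem=75
  op5 P2: load  L1 → I/S/S/S on L1; bus (none); mem=75
  op6 P0: load  L1 → S/S/S/S on L1; bus BusRd; mem=75
  op7 P1: load  L1 → S/S/S/S on L1; bus (none); mem=75
  op8 P1: store L1 := 3 → I/M/I/I on L1; bus BusRdX; mem=75
  op9 P3: load  L1 → I/S/I/S on L1; bus BusRd Flush; mem=3
  op10 P0: load  L1 → S/S/I/S on L1; bus BusRd; mem=3
  op11 P2: load  L1 → S/S/S/S on L1; bus BusRd; mem=3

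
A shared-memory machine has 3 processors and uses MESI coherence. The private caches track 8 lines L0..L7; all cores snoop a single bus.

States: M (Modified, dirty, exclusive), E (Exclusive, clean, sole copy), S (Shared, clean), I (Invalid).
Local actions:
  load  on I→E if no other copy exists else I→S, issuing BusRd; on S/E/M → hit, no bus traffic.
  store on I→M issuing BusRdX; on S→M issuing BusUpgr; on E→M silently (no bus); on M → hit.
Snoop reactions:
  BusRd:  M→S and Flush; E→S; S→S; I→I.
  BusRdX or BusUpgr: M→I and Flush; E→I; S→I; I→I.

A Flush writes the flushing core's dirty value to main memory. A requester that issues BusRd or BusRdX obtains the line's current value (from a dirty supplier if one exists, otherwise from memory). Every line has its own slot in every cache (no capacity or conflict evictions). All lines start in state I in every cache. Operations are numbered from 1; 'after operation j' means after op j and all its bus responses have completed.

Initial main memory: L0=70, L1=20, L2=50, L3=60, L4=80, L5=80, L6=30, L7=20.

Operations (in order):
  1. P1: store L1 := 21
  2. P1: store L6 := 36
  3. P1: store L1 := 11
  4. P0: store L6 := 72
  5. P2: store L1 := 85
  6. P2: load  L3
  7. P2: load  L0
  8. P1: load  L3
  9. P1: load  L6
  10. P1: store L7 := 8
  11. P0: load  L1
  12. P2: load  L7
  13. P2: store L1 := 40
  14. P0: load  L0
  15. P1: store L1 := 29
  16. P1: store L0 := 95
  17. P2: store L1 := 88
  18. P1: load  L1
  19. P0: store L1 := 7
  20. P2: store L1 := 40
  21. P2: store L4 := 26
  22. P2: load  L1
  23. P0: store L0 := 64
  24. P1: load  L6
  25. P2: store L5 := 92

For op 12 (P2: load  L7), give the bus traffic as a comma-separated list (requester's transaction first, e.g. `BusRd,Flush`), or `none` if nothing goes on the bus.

1. P1: store L1 := 21  bus=[BusRdX]  L1: P0=I P1=M P2=I  mem[L1]=20
2. P1: store L6 := 36  bus=[BusRdX]  L6: P0=I P1=M P2=I  mem[L6]=30
3. P1: store L1 := 11  bus=[-]  L1: P0=I P1=M P2=I  mem[L1]=20
4. P0: store L6 := 72  bus=[BusRdX,Flush]  L6: P0=M P1=I P2=I  mem[L6]=36
5. P2: store L1 := 85  bus=[BusRdX,Flush]  L1: P0=I P1=I P2=M  mem[L1]=11
6. P2: load  L3  bus=[BusRd]  L3: P0=I P1=I P2=E  mem[L3]=60
7. P2: load  L0  bus=[BusRd]  L0: P0=I P1=I P2=E  mem[L0]=70
8. P1: load  L3  bus=[BusRd]  L3: P0=I P1=S P2=S  mem[L3]=60
9. P1: load  L6  bus=[BusRd,Flush]  L6: P0=S P1=S P2=I  mem[L6]=72
10. P1: store L7 := 8  bus=[BusRdX]  L7: P0=I P1=M P2=I  mem[L7]=20
11. P0: load  L1  bus=[BusRd,Flush]  L1: P0=S P1=I P2=S  mem[L1]=85
12. P2: load  L7  bus=[BusRd,Flush]  L7: P0=I P1=S P2=S  mem[L7]=8
13. P2: store L1 := 40  bus=[BusUpgr]  L1: P0=I P1=I P2=M  mem[L1]=85
14. P0: load  L0  bus=[BusRd]  L0: P0=S P1=I P2=S  mem[L0]=70
15. P1: store L1 := 29  bus=[BusRdX,Flush]  L1: P0=I P1=M P2=I  mem[L1]=40
16. P1: store L0 := 95  bus=[BusRdX]  L0: P0=I P1=M P2=I  mem[L0]=70
17. P2: store L1 := 88  bus=[BusRdX,Flush]  L1: P0=I P1=I P2=M  mem[L1]=29
18. P1: load  L1  bus=[BusRd,Flush]  L1: P0=I P1=S P2=S  mem[L1]=88
19. P0: store L1 := 7  bus=[BusRdX]  L1: P0=M P1=I P2=I  mem[L1]=88
20. P2: store L1 := 40  bus=[BusRdX,Flush]  L1: P0=I P1=I P2=M  mem[L1]=7
21. P2: store L4 := 26  bus=[BusRdX]  L4: P0=I P1=I P2=M  mem[L4]=80
22. P2: load  L1  bus=[-]  L1: P0=I P1=I P2=M  mem[L1]=7
23. P0: store L0 := 64  bus=[BusRdX,Flush]  L0: P0=M P1=I P2=I  mem[L0]=95
24. P1: load  L6  bus=[-]  L6: P0=S P1=S P2=I  mem[L6]=72
25. P2: store L5 := 92  bus=[BusRdX]  L5: P0=I P1=I P2=M  mem[L5]=80

bus = BusRd,Flush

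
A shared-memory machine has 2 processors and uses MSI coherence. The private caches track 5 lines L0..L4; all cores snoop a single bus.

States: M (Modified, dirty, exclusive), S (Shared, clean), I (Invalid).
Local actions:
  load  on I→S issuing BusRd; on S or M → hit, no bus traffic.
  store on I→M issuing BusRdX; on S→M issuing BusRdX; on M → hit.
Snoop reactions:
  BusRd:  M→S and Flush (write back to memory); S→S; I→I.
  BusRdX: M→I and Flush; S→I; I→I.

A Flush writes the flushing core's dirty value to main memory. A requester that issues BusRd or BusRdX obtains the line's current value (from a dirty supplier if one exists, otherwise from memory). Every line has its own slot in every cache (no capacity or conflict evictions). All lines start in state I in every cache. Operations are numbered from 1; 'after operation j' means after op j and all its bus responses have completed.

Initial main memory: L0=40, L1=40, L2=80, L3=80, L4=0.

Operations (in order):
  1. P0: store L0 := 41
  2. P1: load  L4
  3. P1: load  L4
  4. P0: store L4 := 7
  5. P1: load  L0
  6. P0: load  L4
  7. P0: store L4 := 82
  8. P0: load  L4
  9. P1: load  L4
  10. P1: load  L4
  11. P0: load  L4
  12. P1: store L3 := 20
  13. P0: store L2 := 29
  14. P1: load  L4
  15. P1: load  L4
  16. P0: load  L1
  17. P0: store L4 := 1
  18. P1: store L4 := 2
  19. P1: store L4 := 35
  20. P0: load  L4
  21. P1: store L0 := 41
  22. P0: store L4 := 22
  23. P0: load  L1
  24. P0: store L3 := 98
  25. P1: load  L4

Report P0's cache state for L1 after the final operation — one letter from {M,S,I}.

step 1: P0: store L0 := 41  ⟶  MI  (L0)  txn=BusRdX  M[L0]=40
step 2: P1: load  L4  ⟶  IS  (L4)  txn=BusRd  M[L4]=0
step 3: P1: load  L4  ⟶  IS  (L4)  txn=∅  M[L4]=0
step 4: P0: store L4 := 7  ⟶  MI  (L4)  txn=BusRdX  M[L4]=0
step 5: P1: load  L0  ⟶  SS  (L0)  txn=BusRd+Flush  M[L0]=41
step 6: P0: load  L4  ⟶  MI  (L4)  txn=∅  M[L4]=0
step 7: P0: store L4 := 82  ⟶  MI  (L4)  txn=∅  M[L4]=0
step 8: P0: load  L4  ⟶  MI  (L4)  txn=∅  M[L4]=0
step 9: P1: load  L4  ⟶  SS  (L4)  txn=BusRd+Flush  M[L4]=82
step 10: P1: load  L4  ⟶  SS  (L4)  txn=∅  M[L4]=82
step 11: P0: load  L4  ⟶  SS  (L4)  txn=∅  M[L4]=82
step 12: P1: store L3 := 20  ⟶  IM  (L3)  txn=BusRdX  M[L3]=80
step 13: P0: store L2 := 29  ⟶  MI  (L2)  txn=BusRdX  M[L2]=80
step 14: P1: load  L4  ⟶  SS  (L4)  txn=∅  M[L4]=82
step 15: P1: load  L4  ⟶  SS  (L4)  txn=∅  M[L4]=82
step 16: P0: load  L1  ⟶  SI  (L1)  txn=BusRd  M[L1]=40
step 17: P0: store L4 := 1  ⟶  MI  (L4)  txn=BusRdX  M[L4]=82
step 18: P1: store L4 := 2  ⟶  IM  (L4)  txn=BusRdX+Flush  M[L4]=1
step 19: P1: store L4 := 35  ⟶  IM  (L4)  txn=∅  M[L4]=1
step 20: P0: load  L4  ⟶  SS  (L4)  txn=BusRd+Flush  M[L4]=35
step 21: P1: store L0 := 41  ⟶  IM  (L0)  txn=BusRdX  M[L0]=41
step 22: P0: store L4 := 22  ⟶  MI  (L4)  txn=BusRdX  M[L4]=35
step 23: P0: load  L1  ⟶  SI  (L1)  txn=∅  M[L1]=40
step 24: P0: store L3 := 98  ⟶  MI  (L3)  txn=BusRdX+Flush  M[L3]=20
step 25: P1: load  L4  ⟶  SS  (L4)  txn=BusRd+Flush  M[L4]=22

state = S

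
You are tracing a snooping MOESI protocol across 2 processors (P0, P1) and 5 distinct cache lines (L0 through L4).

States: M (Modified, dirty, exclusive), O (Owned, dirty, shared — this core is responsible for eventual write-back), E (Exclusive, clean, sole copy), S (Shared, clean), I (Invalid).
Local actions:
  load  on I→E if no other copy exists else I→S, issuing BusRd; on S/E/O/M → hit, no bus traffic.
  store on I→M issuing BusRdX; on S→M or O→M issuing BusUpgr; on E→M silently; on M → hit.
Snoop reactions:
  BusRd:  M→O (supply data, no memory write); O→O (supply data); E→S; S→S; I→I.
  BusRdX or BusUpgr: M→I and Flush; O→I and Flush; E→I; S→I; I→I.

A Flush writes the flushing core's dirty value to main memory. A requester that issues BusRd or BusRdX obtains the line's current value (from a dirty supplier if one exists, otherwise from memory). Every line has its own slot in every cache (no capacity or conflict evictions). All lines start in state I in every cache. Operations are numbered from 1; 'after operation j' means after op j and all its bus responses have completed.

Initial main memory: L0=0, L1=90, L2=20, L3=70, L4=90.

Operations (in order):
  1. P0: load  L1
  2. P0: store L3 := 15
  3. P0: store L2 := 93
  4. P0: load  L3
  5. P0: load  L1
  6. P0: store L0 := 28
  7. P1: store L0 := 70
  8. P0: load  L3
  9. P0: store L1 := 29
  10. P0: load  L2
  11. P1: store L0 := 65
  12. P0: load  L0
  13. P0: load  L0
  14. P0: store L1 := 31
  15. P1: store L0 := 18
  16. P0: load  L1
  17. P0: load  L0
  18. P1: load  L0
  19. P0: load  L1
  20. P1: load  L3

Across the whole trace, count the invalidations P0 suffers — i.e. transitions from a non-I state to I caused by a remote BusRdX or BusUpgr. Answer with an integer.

invalidations = 2

1. P0: load  L1  bus=[BusRd]  L1: P0=E P1=I  mem[L1]=90
2. P0: store L3 := 15  bus=[BusRdX]  L3: P0=M P1=I  mem[L3]=70
3. P0: store L2 := 93  bus=[BusRdX]  L2: P0=M P1=I  mem[L2]=20
4. P0: load  L3  bus=[-]  L3: P0=M P1=I  mem[L3]=70
5. P0: load  L1  bus=[-]  L1: P0=E P1=I  mem[L1]=90
6. P0: store L0 := 28  bus=[BusRdX]  L0: P0=M P1=I  mem[L0]=0
7. P1: store L0 := 70  bus=[BusRdX,Flush]  L0: P0=I P1=M  mem[L0]=28
8. P0: load  L3  bus=[-]  L3: P0=M P1=I  mem[L3]=70
9. P0: store L1 := 29  bus=[-]  L1: P0=M P1=I  mem[L1]=90
10. P0: load  L2  bus=[-]  L2: P0=M P1=I  mem[L2]=20
11. P1: store L0 := 65  bus=[-]  L0: P0=I P1=M  mem[L0]=28
12. P0: load  L0  bus=[BusRd]  L0: P0=S P1=O  mem[L0]=28
13. P0: load  L0  bus=[-]  L0: P0=S P1=O  mem[L0]=28
14. P0: store L1 := 31  bus=[-]  L1: P0=M P1=I  mem[L1]=90
15. P1: store L0 := 18  bus=[BusUpgr]  L0: P0=I P1=M  mem[L0]=28
16. P0: load  L1  bus=[-]  L1: P0=M P1=I  mem[L1]=90
17. P0: load  L0  bus=[BusRd]  L0: P0=S P1=O  mem[L0]=28
18. P1: load  L0  bus=[-]  L0: P0=S P1=O  mem[L0]=28
19. P0: load  L1  bus=[-]  L1: P0=M P1=I  mem[L1]=90
20. P1: load  L3  bus=[BusRd]  L3: P0=O P1=S  mem[L3]=70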